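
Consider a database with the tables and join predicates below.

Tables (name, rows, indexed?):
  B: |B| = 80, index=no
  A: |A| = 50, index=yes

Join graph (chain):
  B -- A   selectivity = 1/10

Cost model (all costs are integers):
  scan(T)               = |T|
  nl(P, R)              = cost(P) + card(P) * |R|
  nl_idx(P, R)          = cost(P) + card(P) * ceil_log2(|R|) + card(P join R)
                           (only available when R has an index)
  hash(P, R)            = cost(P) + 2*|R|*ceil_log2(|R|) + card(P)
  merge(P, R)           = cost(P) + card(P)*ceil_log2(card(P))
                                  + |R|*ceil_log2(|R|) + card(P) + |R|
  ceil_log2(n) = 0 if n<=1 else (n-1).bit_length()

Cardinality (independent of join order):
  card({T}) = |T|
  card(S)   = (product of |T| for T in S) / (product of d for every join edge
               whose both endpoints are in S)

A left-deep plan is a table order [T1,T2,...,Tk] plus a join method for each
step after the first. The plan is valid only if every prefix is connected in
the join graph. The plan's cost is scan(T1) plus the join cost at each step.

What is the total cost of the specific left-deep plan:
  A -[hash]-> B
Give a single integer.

step 1: scan A: cost=50, card=50
step 2: join B via hash
    card(P join B) = 50*80/(10) = 400
    cost = 50 + 2*80*7 + 50 = 1220

1220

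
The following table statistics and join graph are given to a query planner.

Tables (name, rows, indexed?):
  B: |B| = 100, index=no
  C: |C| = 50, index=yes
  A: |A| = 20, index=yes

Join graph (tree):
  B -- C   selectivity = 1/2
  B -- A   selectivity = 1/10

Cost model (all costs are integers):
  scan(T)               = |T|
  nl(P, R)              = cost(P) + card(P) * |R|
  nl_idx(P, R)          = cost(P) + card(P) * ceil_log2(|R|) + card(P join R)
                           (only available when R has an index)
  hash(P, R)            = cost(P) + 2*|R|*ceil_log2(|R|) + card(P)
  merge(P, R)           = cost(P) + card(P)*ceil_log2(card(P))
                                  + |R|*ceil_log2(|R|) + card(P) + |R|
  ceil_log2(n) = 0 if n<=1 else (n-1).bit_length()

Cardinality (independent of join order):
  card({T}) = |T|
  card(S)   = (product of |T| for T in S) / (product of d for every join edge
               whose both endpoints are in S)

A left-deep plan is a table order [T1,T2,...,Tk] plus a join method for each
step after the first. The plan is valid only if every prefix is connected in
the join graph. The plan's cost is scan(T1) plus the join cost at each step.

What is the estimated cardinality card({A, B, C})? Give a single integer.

5000

Tables in S: A(20), B(100), C(50)
Edges inside S: B-C(d=2), B-A(d=10)
numerator = 20 * 100 * 50 = 100000
denominator = 2 * 10 = 20
card(S) = 100000 / 20 = 5000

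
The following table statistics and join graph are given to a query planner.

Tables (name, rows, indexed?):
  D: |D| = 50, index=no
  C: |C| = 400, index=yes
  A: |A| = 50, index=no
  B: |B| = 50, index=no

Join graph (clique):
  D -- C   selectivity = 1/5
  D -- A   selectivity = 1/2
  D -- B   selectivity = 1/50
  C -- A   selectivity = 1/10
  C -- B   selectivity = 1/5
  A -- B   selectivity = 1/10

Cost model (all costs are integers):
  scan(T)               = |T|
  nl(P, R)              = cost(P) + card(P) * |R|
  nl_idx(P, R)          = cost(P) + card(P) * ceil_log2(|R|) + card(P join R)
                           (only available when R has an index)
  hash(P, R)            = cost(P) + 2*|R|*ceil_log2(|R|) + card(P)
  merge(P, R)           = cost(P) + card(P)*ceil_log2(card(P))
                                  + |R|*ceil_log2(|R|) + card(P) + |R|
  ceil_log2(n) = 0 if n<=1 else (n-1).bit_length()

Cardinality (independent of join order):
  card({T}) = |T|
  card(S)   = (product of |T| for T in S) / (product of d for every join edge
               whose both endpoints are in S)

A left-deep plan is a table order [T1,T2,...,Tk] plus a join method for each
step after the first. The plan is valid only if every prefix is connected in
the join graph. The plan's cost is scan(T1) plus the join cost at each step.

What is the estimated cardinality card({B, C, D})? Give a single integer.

800

Tables in S: B(50), C(400), D(50)
Edges inside S: D-C(d=5), D-B(d=50), C-B(d=5)
numerator = 50 * 400 * 50 = 1000000
denominator = 5 * 50 * 5 = 1250
card(S) = 1000000 / 1250 = 800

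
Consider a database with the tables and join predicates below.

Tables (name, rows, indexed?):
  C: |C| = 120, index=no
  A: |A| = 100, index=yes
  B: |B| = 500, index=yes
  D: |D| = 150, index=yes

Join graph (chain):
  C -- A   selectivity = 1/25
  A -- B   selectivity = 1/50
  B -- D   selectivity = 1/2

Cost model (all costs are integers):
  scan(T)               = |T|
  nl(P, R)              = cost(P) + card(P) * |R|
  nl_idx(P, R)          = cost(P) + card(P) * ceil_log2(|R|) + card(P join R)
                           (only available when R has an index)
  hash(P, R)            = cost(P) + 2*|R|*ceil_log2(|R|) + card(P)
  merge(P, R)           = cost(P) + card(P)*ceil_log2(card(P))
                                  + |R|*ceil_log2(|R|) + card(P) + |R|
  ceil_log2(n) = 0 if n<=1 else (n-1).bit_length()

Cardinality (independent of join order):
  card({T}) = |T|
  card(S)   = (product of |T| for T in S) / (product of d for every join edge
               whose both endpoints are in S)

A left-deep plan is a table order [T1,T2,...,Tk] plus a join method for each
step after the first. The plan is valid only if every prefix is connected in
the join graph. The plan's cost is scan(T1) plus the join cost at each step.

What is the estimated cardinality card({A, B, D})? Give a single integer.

75000

Tables in S: A(100), B(500), D(150)
Edges inside S: A-B(d=50), B-D(d=2)
numerator = 100 * 500 * 150 = 7500000
denominator = 50 * 2 = 100
card(S) = 7500000 / 100 = 75000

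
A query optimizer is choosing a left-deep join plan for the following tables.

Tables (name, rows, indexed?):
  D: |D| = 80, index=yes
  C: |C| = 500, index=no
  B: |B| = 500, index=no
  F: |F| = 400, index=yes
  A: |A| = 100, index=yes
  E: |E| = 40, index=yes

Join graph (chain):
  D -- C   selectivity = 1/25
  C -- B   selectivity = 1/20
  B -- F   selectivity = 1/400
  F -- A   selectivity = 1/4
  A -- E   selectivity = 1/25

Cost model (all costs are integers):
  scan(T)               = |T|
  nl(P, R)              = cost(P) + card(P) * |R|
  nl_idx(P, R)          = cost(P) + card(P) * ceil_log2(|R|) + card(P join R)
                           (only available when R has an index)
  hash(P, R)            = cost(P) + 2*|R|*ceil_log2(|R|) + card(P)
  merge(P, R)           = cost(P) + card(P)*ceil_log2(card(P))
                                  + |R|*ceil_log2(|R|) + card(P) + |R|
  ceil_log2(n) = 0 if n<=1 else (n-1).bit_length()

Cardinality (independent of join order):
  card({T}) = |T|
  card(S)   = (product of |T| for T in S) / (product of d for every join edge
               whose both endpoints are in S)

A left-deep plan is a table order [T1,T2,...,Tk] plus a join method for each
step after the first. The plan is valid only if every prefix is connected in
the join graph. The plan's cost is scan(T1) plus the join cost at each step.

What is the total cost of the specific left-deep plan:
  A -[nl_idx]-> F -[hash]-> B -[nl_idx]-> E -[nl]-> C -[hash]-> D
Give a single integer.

10626120

step 1: scan A: cost=100, card=100
step 2: join F via nl_idx
    card(P join F) = 100*400/(4) = 10000
    cost = 100 + 100*9 + 10000 = 11000
step 3: join B via hash
    card(P join B) = 10000*500/(400) = 12500
    cost = 11000 + 2*500*9 + 10000 = 30000
step 4: join E via nl_idx
    card(P join E) = 12500*40/(25) = 20000
    cost = 30000 + 12500*6 + 20000 = 125000
step 5: join C via nl
    card(P join C) = 20000*500/(20) = 500000
    cost = 125000 + 20000*500 = 10125000
step 6: join D via hash
    card(P join D) = 500000*80/(25) = 1600000
    cost = 10125000 + 2*80*7 + 500000 = 10626120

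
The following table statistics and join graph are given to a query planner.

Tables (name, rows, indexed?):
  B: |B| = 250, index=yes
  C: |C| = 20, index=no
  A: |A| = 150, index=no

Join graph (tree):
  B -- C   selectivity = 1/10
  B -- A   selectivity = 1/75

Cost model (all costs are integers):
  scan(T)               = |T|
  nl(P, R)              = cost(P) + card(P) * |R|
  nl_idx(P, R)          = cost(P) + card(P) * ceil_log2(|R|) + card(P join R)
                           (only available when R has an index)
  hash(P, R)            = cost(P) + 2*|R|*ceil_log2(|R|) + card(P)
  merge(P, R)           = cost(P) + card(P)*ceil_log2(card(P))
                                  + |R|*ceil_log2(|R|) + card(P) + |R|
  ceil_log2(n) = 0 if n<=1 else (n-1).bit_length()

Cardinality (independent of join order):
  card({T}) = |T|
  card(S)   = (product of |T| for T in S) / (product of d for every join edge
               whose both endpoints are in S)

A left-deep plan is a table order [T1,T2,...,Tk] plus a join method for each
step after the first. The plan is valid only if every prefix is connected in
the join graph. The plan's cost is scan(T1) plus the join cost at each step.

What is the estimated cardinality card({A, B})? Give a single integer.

Tables in S: A(150), B(250)
Edges inside S: B-A(d=75)
numerator = 150 * 250 = 37500
denominator = 75 = 75
card(S) = 37500 / 75 = 500

500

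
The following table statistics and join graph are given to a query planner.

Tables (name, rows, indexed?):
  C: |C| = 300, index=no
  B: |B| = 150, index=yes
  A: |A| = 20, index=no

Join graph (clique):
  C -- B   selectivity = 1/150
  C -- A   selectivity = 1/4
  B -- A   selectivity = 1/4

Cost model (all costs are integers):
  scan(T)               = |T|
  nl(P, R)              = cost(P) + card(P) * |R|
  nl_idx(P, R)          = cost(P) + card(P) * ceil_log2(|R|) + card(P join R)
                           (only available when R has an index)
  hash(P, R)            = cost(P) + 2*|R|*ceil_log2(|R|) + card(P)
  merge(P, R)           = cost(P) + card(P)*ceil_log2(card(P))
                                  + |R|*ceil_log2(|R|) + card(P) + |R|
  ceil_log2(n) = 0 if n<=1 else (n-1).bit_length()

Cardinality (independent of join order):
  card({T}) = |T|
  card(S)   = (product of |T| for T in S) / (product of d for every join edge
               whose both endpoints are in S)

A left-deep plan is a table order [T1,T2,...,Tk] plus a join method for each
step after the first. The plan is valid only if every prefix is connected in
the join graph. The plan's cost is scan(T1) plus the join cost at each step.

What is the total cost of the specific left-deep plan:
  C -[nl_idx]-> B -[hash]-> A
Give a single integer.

step 1: scan C: cost=300, card=300
step 2: join B via nl_idx
    card(P join B) = 300*150/(150) = 300
    cost = 300 + 300*8 + 300 = 3000
step 3: join A via hash
    card(P join A) = 300*20/(4*4) = 375
    cost = 3000 + 2*20*5 + 300 = 3500

3500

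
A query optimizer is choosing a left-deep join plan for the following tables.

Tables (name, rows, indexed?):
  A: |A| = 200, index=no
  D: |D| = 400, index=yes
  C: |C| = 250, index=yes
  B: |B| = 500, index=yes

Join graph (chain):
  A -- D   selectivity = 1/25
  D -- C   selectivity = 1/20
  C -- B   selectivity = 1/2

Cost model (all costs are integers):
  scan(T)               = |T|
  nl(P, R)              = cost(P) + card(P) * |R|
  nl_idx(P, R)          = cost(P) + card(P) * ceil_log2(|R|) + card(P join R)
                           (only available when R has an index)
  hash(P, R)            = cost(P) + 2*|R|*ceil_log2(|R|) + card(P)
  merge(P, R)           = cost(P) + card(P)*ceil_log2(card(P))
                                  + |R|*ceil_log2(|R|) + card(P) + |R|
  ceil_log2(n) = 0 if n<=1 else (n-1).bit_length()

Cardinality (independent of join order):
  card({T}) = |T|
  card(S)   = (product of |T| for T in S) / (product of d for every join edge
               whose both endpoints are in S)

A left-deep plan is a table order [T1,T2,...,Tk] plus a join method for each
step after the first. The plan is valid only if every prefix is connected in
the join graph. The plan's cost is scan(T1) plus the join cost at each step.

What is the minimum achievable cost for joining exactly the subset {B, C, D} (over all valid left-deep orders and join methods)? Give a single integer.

Selinger DP over subsets of {B,C,D}:
  {D}: scan cost=400, card=400
  {C}: scan cost=250, card=250
  {B}: scan cost=500, card=500
  {CD}: card=5000; try (C,hash)→4800, (D,merge)→6500, (C,merge)→6650, (D,nl_idx)→7500, (D,hash)→7700, (C,nl_idx)→8600 …(+2); best=4800 via (C,hash)
  {BC}: card=62500; try (C,hash)→5000, (B,merge)→7500, (C,merge)→7750, (B,hash)→9500, (B,nl_idx)→65000, (C,nl_idx)→67000 …(+2); best=5000 via (C,hash)
  {BCD}: card=1250000; try (B,hash)→18800, (D,hash)→74700, (B,merge)→79800, (D,merge)→1071500, (B,nl_idx)→1299800, (D,nl_idx)→1817500 …(+2); best=18800 via (B,hash)

18800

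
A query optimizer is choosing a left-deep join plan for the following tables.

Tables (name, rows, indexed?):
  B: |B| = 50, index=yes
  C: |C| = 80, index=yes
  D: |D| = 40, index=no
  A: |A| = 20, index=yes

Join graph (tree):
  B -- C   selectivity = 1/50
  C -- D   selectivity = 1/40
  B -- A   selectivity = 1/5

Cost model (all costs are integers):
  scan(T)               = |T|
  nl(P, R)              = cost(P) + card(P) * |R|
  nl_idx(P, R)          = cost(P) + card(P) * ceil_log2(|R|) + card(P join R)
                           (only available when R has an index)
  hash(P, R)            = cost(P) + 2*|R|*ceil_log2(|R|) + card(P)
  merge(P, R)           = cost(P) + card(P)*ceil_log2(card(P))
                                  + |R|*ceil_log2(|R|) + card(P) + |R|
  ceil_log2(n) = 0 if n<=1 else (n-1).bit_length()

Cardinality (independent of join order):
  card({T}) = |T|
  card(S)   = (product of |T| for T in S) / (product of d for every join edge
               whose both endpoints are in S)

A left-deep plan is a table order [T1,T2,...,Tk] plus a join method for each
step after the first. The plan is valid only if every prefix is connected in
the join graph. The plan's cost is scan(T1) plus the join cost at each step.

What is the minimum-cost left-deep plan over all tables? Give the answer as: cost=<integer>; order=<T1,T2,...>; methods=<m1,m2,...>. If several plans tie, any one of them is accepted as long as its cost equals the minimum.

cost=1240; order=D,C,B,A; methods=nl_idx,nl_idx,hash

Selinger DP (subsets sized 1..n):
  {B}: scan cost=50, card=50
  {C}: scan cost=80, card=80
  {D}: scan cost=40, card=40
  {A}: scan cost=20, card=20
  {BC}: card=80; try (C,nl_idx)→480, (B,nl_idx)→640, (B,hash)→760, (C,merge)→1040, (B,merge)→1070, (C,hash)→1220 …(+2); best=480 via (C,nl_idx)
  {AB}: card=200; try (A,hash)→300, (B,nl_idx)→340, (B,merge)→490, (A,nl_idx)→500, (A,merge)→520, (B,hash)→640 …(+2); best=300 via (A,hash)
  {CD}: card=80; try (C,nl_idx)→400, (D,hash)→640, (C,merge)→960, (D,merge)→1000, (C,hash)→1200, (C,nl)→3240 …(+1); best=400 via (C,nl_idx)
  {BCD}: card=80; try (B,nl_idx)→960, (D,hash)→1040, (B,hash)→1080, (B,merge)→1390, (D,merge)→1400, (D,nl)→3680 …(+1); best=960 via (B,nl_idx)
  {ABC}: card=320; try (A,hash)→760, (A,nl_idx)→1200, (A,merge)→1240, (C,hash)→1620, (C,nl_idx)→2020, (A,nl)→2080 …(+2); best=760 via (A,hash)
  {ABCD}: card=320; try (A,hash)→1240, (D,hash)→1560, (A,nl_idx)→1680, (A,merge)→1720, (A,nl)→2560, (D,merge)→4240 …(+1); best=1240 via (A,hash)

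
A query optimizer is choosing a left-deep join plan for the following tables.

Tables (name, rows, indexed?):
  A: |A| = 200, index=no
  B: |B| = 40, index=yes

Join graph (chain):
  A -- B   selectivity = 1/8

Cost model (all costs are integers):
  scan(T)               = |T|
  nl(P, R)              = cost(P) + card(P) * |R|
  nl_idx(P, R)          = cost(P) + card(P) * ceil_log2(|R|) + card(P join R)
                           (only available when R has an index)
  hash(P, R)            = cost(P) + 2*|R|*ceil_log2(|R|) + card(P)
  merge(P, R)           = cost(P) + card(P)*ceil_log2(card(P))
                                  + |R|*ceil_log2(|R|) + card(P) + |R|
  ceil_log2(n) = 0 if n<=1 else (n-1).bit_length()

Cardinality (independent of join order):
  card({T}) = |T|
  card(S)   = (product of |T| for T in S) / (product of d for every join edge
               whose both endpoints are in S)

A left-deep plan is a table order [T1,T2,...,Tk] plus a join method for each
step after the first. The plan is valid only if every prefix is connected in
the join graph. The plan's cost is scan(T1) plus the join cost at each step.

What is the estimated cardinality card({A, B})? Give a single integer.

1000

Tables in S: A(200), B(40)
Edges inside S: A-B(d=8)
numerator = 200 * 40 = 8000
denominator = 8 = 8
card(S) = 8000 / 8 = 1000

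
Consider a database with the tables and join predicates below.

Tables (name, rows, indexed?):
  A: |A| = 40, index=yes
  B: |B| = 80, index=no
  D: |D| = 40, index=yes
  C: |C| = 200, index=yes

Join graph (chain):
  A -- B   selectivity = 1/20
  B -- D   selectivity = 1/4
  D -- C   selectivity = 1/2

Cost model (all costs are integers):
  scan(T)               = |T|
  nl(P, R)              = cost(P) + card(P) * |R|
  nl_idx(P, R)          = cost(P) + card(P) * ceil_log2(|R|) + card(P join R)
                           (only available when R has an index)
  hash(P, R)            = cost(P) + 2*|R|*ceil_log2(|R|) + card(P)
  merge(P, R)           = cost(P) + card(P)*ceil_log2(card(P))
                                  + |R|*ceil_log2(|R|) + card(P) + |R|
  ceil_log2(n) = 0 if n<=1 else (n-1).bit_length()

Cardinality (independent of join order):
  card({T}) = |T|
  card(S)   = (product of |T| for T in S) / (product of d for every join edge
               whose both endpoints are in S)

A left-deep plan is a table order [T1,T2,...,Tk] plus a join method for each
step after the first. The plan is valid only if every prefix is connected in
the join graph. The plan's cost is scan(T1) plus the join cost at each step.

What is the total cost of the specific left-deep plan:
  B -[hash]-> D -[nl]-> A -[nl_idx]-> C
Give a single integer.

step 1: scan B: cost=80, card=80
step 2: join D via hash
    card(P join D) = 80*40/(4) = 800
    cost = 80 + 2*40*6 + 80 = 640
step 3: join A via nl
    card(P join A) = 800*40/(20) = 1600
    cost = 640 + 800*40 = 32640
step 4: join C via nl_idx
    card(P join C) = 1600*200/(2) = 160000
    cost = 32640 + 1600*8 + 160000 = 205440

205440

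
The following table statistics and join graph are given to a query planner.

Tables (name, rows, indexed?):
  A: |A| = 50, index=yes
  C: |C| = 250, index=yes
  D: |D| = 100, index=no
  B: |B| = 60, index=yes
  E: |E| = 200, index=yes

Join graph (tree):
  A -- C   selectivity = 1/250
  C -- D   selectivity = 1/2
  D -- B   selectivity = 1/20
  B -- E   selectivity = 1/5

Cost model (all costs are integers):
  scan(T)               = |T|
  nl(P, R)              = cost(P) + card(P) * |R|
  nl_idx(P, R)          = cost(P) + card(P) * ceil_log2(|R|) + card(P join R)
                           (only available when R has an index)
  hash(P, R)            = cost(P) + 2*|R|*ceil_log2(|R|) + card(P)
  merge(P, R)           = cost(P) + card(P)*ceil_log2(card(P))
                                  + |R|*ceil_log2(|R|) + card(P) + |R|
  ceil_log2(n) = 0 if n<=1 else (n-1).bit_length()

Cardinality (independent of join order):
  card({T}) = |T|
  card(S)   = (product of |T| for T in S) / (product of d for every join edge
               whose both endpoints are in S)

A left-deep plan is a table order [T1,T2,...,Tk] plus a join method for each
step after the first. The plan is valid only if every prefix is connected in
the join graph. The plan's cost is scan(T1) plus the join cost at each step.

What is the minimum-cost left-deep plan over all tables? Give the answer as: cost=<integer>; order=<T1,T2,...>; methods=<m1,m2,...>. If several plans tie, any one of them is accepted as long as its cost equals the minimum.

cost=15570; order=A,C,D,B,E; methods=nl_idx,merge,hash,hash

Selinger DP (subsets sized 1..n):
  {A}: scan cost=50, card=50
  {C}: scan cost=250, card=250
  {D}: scan cost=100, card=100
  {B}: scan cost=60, card=60
  {E}: scan cost=200, card=200
  {AC}: card=50; try (C,nl_idx)→500, (A,hash)→1100, (A,nl_idx)→1800, (C,merge)→2650, (A,merge)→2850, (C,hash)→4100 …(+2); best=500 via (C,nl_idx)
  {CD}: card=12500; try (D,hash)→1900, (C,merge)→3150, (D,merge)→3300, (C,hash)→4200, (C,nl_idx)→13400, (C,nl)→25100 …(+1); best=1900 via (D,hash)
  {BD}: card=300; try (B,hash)→920, (B,nl_idx)→1000, (D,merge)→1280, (B,merge)→1320, (D,hash)→1520, (D,nl)→6060 …(+1); best=920 via (B,hash)
  {BE}: card=2400; try (B,hash)→1120, (E,merge)→2280, (B,merge)→2420, (E,nl_idx)→2940, (E,hash)→3320, (B,nl_idx)→3800 …(+2); best=1120 via (B,hash)
  {ACD}: card=2500; try (D,merge)→1650, (D,hash)→1950, (D,nl)→5500, (A,hash)→15000, (A,nl_idx)→79400, (A,merge)→189750 …(+1); best=1650 via (D,merge)
  {BCD}: card=37500; try (C,hash)→5220, (C,merge)→6170, (B,hash)→15120, (C,nl_idx)→40820, (C,nl)→75920, (B,nl_idx)→114400 …(+2); best=5220 via (C,hash)
  {BDE}: card=12000; try (E,hash)→4420, (D,hash)→4920, (E,merge)→5720, (E,nl_idx)→15320, (D,merge)→33120, (E,nl)→60920 …(+1); best=4420 via (E,hash)
  {ABCD}: card=7500; try (B,hash)→4870, (B,nl_idx)→24150, (B,merge)→34570, (A,hash)→43320, (B,nl)→151650, (A,nl_idx)→237720 …(+2); best=4870 via (B,hash)
  {BCDE}: card=1500000; try (C,hash)→20420, (E,hash)→45920, (C,merge)→186670, (E,merge)→644520, (C,nl_idx)→1600420, (E,nl_idx)→1805220 …(+2); best=20420 via (C,hash)
  {ABCDE}: card=300000; try (E,hash)→15570, (E,merge)→111670, (E,nl_idx)→364870, (E,nl)→1504870, (A,hash)→1521020, (A,nl_idx)→9320420 …(+2); best=15570 via (E,hash)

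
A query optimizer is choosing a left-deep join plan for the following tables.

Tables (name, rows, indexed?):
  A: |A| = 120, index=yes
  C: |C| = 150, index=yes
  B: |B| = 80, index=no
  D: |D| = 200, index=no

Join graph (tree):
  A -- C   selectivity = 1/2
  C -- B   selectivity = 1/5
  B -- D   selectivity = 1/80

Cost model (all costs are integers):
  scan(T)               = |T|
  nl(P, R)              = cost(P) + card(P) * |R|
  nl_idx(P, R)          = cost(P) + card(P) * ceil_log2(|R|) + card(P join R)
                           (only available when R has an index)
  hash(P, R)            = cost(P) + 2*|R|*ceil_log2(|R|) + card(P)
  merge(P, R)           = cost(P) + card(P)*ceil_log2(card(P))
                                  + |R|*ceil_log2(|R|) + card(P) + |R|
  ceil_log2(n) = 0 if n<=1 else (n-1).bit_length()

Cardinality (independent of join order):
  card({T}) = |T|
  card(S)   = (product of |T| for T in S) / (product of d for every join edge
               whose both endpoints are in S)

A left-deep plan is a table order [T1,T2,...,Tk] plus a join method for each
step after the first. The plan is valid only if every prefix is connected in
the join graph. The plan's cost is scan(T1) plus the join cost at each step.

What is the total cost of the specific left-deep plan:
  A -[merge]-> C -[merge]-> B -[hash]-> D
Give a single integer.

285270

step 1: scan A: cost=120, card=120
step 2: join C via merge
    card(P join C) = 120*150/(2) = 9000
    cost = 120 + 120*7 + 150*8 + 120 + 150 = 2430
step 3: join B via merge
    card(P join B) = 9000*80/(5) = 144000
    cost = 2430 + 9000*14 + 80*7 + 9000 + 80 = 138070
step 4: join D via hash
    card(P join D) = 144000*200/(80) = 360000
    cost = 138070 + 2*200*8 + 144000 = 285270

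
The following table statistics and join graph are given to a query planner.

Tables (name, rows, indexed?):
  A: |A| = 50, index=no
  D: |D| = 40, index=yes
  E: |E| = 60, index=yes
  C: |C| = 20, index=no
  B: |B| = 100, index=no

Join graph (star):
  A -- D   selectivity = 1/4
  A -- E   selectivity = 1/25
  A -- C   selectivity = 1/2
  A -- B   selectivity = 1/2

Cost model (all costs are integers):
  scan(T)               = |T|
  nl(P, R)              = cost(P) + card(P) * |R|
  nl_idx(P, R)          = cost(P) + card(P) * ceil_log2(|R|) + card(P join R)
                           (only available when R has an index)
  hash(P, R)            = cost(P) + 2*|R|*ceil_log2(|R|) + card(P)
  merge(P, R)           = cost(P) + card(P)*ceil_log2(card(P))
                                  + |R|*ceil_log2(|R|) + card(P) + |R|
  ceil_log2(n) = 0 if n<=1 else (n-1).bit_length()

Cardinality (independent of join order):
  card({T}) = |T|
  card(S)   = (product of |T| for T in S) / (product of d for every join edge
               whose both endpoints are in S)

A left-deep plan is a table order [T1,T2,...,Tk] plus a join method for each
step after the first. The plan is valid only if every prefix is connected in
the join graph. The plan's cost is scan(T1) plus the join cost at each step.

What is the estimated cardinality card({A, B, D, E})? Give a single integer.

60000

Tables in S: A(50), B(100), D(40), E(60)
Edges inside S: A-D(d=4), A-E(d=25), A-B(d=2)
numerator = 50 * 100 * 40 * 60 = 12000000
denominator = 4 * 25 * 2 = 200
card(S) = 12000000 / 200 = 60000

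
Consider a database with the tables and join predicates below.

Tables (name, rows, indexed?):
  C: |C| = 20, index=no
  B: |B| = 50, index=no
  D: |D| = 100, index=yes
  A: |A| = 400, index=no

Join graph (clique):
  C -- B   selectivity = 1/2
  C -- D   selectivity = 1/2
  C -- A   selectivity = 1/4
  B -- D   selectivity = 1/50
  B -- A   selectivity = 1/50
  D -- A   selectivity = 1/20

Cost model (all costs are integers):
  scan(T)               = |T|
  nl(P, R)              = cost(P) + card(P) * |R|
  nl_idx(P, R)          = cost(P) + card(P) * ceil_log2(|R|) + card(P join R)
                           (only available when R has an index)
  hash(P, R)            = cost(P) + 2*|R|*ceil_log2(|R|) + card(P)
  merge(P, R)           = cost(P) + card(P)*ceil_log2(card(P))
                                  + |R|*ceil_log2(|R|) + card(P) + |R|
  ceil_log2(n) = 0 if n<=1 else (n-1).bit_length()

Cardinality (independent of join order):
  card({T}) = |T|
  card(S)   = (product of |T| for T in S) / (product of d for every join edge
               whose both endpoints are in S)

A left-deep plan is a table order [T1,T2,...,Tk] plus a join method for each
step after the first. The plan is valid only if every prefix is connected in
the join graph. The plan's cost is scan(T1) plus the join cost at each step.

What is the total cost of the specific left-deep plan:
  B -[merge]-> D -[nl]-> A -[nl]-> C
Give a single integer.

step 1: scan B: cost=50, card=50
step 2: join D via merge
    card(P join D) = 50*100/(50) = 100
    cost = 50 + 50*6 + 100*7 + 50 + 100 = 1200
step 3: join A via nl
    card(P join A) = 100*400/(50*20) = 40
    cost = 1200 + 100*400 = 41200
step 4: join C via nl
    card(P join C) = 40*20/(2*2*4) = 50
    cost = 41200 + 40*20 = 42000

42000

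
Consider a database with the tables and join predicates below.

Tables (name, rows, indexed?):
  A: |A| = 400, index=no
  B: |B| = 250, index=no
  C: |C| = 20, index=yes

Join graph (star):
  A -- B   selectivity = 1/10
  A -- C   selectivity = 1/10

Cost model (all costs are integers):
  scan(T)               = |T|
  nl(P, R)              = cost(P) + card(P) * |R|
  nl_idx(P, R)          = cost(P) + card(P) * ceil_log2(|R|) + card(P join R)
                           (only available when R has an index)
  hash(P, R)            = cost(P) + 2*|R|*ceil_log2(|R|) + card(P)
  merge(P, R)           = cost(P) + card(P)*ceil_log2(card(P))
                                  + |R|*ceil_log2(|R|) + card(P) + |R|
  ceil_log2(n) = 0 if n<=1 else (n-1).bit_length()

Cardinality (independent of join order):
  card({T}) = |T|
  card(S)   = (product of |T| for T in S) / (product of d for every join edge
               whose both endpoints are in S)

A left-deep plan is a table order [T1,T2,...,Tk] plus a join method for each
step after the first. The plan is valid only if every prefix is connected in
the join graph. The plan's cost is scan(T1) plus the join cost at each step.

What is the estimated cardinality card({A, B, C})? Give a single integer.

20000

Tables in S: A(400), B(250), C(20)
Edges inside S: A-B(d=10), A-C(d=10)
numerator = 400 * 250 * 20 = 2000000
denominator = 10 * 10 = 100
card(S) = 2000000 / 100 = 20000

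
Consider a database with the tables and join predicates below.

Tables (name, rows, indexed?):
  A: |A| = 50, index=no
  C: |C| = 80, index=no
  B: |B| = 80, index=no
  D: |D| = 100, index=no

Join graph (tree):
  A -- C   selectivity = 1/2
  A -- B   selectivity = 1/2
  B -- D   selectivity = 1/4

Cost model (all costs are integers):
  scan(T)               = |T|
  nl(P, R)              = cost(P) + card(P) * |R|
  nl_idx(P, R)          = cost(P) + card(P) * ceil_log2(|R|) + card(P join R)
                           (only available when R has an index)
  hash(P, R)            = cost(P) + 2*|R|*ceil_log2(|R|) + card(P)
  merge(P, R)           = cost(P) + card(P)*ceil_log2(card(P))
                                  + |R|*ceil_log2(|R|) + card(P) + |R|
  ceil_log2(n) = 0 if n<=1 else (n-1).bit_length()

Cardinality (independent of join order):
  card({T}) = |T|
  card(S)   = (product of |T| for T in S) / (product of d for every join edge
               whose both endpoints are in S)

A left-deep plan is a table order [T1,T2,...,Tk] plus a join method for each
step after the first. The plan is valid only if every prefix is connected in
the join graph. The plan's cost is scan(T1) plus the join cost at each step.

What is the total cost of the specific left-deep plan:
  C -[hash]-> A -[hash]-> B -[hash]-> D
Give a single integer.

85280

step 1: scan C: cost=80, card=80
step 2: join A via hash
    card(P join A) = 80*50/(2) = 2000
    cost = 80 + 2*50*6 + 80 = 760
step 3: join B via hash
    card(P join B) = 2000*80/(2) = 80000
    cost = 760 + 2*80*7 + 2000 = 3880
step 4: join D via hash
    card(P join D) = 80000*100/(4) = 2000000
    cost = 3880 + 2*100*7 + 80000 = 85280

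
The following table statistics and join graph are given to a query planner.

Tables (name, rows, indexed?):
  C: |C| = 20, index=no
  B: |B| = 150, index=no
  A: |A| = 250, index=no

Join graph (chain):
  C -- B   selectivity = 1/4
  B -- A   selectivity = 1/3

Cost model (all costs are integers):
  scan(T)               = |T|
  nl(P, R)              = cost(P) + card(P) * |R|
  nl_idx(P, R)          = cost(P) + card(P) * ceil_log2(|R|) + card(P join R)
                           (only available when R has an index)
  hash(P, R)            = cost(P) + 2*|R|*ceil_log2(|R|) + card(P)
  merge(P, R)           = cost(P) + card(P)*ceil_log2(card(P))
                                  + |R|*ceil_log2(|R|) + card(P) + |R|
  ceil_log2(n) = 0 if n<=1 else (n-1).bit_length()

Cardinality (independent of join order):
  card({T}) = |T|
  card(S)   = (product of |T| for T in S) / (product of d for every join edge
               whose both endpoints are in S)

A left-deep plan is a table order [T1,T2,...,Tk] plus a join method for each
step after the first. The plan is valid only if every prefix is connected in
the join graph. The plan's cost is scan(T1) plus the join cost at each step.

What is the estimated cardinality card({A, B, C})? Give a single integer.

62500

Tables in S: A(250), B(150), C(20)
Edges inside S: C-B(d=4), B-A(d=3)
numerator = 250 * 150 * 20 = 750000
denominator = 4 * 3 = 12
card(S) = 750000 / 12 = 62500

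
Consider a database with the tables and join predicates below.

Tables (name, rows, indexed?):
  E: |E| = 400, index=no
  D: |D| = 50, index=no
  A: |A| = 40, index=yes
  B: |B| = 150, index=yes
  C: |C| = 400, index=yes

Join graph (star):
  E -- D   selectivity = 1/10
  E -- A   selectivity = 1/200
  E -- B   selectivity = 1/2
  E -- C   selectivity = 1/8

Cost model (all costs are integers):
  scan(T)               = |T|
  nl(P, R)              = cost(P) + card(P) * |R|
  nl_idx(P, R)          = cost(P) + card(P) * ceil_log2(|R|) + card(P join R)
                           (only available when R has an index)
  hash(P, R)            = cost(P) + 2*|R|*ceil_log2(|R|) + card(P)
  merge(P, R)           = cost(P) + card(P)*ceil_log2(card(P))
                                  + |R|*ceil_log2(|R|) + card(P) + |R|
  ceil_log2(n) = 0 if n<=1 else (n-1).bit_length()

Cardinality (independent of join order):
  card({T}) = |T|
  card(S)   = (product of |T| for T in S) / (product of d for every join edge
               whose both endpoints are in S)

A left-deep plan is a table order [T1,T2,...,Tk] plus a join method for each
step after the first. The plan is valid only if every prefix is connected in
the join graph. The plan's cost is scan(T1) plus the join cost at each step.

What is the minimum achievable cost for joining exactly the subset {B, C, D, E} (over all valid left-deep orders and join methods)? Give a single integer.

113000

Selinger DP over subsets of {B,C,D,E}:
  {E}: scan cost=400, card=400
  {D}: scan cost=50, card=50
  {B}: scan cost=150, card=150
  {C}: scan cost=400, card=400
  {DE}: card=2000; try (D,hash)→1400, (E,merge)→4400, (D,merge)→4750, (E,hash)→7300, (E,nl)→20050, (D,nl)→20400; best=1400 via (D,hash)
  {BE}: card=30000; try (B,hash)→3200, (E,merge)→5500, (B,merge)→5750, (E,hash)→7500, (B,nl_idx)→33600, (E,nl)→60150 …(+1); best=3200 via (B,hash)
  {CE}: card=20000; try (E,hash)→8000, (C,hash)→8000, (E,merge)→8400, (C,merge)→8400, (C,nl_idx)→24000, (E,nl)→160400 …(+1); best=8000 via (E,hash)
  {BDE}: card=150000; try (B,hash)→5800, (B,merge)→26750, (D,hash)→33800, (B,nl_idx)→167400, (B,nl)→301400, (D,merge)→483550 …(+1); best=5800 via (B,hash)
  {CDE}: card=100000; try (C,hash)→10600, (D,hash)→28600, (C,merge)→29400, (C,nl_idx)→119400, (D,merge)→328350, (C,nl)→801400 …(+1); best=10600 via (C,hash)
  {BCE}: card=1500000; try (B,hash)→30400, (C,hash)→40400, (B,merge)→329350, (C,merge)→487200, (B,nl_idx)→1668000, (C,nl_idx)→1773200 …(+2); best=30400 via (B,hash)
  {BCDE}: card=7500000; try (B,hash)→113000, (C,hash)→163000, (D,hash)→1531000, (B,merge)→1811950, (C,merge)→2859800, (B,nl_idx)→8310600 …(+5); best=113000 via (B,hash)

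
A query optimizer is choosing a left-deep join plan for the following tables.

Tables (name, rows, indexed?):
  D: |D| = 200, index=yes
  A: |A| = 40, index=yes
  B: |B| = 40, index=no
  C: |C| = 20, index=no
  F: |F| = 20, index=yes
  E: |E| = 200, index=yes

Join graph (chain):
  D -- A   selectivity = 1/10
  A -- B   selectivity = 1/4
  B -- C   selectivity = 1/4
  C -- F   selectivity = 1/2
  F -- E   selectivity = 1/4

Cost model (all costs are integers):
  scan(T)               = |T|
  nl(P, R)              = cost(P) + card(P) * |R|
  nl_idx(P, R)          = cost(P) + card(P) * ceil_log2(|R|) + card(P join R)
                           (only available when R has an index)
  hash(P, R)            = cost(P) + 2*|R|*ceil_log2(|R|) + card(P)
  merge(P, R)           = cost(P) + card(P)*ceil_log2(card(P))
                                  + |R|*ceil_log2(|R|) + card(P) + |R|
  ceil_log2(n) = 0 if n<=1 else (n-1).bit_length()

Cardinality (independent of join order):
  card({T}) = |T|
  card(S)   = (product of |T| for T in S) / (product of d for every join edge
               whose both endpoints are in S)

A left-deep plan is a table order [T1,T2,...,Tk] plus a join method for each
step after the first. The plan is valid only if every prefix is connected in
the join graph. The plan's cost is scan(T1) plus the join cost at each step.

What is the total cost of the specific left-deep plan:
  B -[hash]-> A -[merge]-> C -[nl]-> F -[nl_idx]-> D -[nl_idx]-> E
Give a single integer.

step 1: scan B: cost=40, card=40
step 2: join A via hash
    card(P join A) = 40*40/(4) = 400
    cost = 40 + 2*40*6 + 40 = 560
step 3: join C via merge
    card(P join C) = 400*20/(4) = 2000
    cost = 560 + 400*9 + 20*5 + 400 + 20 = 4680
step 4: join F via nl
    card(P join F) = 2000*20/(2) = 20000
    cost = 4680 + 2000*20 = 44680
step 5: join D via nl_idx
    card(P join D) = 20000*200/(10) = 400000
    cost = 44680 + 20000*8 + 400000 = 604680
step 6: join E via nl_idx
    card(P join E) = 400000*200/(4) = 20000000
    cost = 604680 + 400000*8 + 20000000 = 23804680

23804680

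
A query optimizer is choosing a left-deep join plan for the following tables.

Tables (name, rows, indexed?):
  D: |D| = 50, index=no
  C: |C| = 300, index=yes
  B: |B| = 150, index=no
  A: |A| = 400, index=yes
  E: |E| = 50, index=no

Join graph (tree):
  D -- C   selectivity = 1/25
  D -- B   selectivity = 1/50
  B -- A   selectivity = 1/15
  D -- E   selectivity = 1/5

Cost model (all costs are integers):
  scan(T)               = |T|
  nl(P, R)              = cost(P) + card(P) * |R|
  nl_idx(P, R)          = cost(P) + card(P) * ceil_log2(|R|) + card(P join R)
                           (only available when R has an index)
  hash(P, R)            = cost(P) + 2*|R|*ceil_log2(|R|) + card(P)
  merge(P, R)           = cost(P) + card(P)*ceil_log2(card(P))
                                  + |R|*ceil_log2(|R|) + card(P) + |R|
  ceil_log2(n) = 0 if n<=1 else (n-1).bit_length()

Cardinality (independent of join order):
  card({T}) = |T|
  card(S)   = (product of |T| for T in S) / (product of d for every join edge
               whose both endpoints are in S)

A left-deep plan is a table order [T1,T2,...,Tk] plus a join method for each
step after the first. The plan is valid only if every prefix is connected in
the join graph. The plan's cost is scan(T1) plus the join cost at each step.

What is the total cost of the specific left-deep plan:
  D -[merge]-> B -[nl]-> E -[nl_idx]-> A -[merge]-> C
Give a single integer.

745750

step 1: scan D: cost=50, card=50
step 2: join B via merge
    card(P join B) = 50*150/(50) = 150
    cost = 50 + 50*6 + 150*8 + 50 + 150 = 1750
step 3: join E via nl
    card(P join E) = 150*50/(5) = 1500
    cost = 1750 + 150*50 = 9250
step 4: join A via nl_idx
    card(P join A) = 1500*400/(15) = 40000
    cost = 9250 + 1500*9 + 40000 = 62750
step 5: join C via merge
    card(P join C) = 40000*300/(25) = 480000
    cost = 62750 + 40000*16 + 300*9 + 40000 + 300 = 745750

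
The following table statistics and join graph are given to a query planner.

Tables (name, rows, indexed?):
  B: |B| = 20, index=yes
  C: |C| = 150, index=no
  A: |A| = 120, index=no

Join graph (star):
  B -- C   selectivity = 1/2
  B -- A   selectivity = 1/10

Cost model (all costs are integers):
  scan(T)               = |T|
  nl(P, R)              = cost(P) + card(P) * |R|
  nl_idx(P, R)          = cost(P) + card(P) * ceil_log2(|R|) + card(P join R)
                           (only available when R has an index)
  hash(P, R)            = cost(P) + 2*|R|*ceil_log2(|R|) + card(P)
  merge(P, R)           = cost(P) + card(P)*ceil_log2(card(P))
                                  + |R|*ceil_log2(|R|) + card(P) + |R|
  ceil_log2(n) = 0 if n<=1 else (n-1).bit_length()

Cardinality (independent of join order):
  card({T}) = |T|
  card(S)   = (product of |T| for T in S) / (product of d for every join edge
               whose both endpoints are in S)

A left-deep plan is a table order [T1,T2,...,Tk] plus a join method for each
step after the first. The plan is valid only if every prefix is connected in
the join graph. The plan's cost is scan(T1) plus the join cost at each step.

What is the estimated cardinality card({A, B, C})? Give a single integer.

Tables in S: A(120), B(20), C(150)
Edges inside S: B-C(d=2), B-A(d=10)
numerator = 120 * 20 * 150 = 360000
denominator = 2 * 10 = 20
card(S) = 360000 / 20 = 18000

18000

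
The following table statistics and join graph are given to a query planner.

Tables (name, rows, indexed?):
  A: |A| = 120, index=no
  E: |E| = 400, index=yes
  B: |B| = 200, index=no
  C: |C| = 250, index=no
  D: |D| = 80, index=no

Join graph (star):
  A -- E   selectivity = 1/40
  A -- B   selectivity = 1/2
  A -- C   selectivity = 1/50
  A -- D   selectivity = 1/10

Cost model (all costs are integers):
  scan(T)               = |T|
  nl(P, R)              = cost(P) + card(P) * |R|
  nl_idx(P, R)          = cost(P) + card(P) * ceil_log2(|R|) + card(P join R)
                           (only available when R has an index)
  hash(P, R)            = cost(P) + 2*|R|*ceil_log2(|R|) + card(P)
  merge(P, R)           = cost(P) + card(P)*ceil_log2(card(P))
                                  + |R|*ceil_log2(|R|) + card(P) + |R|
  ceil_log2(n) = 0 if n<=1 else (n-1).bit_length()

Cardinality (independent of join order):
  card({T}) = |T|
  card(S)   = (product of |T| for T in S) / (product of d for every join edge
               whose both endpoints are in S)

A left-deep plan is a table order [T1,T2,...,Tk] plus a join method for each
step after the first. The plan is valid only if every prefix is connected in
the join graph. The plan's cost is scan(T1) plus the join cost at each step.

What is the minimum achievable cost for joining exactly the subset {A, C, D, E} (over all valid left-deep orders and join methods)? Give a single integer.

Selinger DP over subsets of {A,C,D,E}:
  {A}: scan cost=120, card=120
  {E}: scan cost=400, card=400
  {C}: scan cost=250, card=250
  {D}: scan cost=80, card=80
  {AE}: card=1200; try (E,nl_idx)→2400, (A,hash)→2480, (E,merge)→5080, (A,merge)→5360, (E,hash)→7440, (E,nl)→48120 …(+1); best=2400 via (E,nl_idx)
  {AC}: card=600; try (A,hash)→2180, (C,merge)→3330, (A,merge)→3460, (C,hash)→4240, (C,nl)→30120, (A,nl)→30250; best=2180 via (A,hash)
  {AD}: card=960; try (D,hash)→1360, (A,merge)→1680, (D,merge)→1720, (A,hash)→1840, (A,nl)→9680, (D,nl)→9720; best=1360 via (D,hash)
  {ACE}: card=6000; try (C,hash)→7600, (E,hash)→9980, (E,merge)→12780, (E,nl_idx)→13580, (C,merge)→19050, (E,nl)→242180 …(+1); best=7600 via (C,hash)
  {ADE}: card=9600; try (D,hash)→4720, (E,hash)→9520, (E,merge)→15920, (D,merge)→17440, (E,nl_idx)→19600, (D,nl)→98400 …(+1); best=4720 via (D,hash)
  {ACD}: card=4800; try (D,hash)→3900, (C,hash)→6320, (D,merge)→9420, (C,merge)→14170, (D,nl)→50180, (C,nl)→241360; best=3900 via (D,hash)
  {ACDE}: card=48000; try (D,hash)→14720, (E,hash)→15900, (C,hash)→18320, (E,merge)→75100, (D,merge)→92240, (E,nl_idx)→95100 …(+4); best=14720 via (D,hash)

14720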